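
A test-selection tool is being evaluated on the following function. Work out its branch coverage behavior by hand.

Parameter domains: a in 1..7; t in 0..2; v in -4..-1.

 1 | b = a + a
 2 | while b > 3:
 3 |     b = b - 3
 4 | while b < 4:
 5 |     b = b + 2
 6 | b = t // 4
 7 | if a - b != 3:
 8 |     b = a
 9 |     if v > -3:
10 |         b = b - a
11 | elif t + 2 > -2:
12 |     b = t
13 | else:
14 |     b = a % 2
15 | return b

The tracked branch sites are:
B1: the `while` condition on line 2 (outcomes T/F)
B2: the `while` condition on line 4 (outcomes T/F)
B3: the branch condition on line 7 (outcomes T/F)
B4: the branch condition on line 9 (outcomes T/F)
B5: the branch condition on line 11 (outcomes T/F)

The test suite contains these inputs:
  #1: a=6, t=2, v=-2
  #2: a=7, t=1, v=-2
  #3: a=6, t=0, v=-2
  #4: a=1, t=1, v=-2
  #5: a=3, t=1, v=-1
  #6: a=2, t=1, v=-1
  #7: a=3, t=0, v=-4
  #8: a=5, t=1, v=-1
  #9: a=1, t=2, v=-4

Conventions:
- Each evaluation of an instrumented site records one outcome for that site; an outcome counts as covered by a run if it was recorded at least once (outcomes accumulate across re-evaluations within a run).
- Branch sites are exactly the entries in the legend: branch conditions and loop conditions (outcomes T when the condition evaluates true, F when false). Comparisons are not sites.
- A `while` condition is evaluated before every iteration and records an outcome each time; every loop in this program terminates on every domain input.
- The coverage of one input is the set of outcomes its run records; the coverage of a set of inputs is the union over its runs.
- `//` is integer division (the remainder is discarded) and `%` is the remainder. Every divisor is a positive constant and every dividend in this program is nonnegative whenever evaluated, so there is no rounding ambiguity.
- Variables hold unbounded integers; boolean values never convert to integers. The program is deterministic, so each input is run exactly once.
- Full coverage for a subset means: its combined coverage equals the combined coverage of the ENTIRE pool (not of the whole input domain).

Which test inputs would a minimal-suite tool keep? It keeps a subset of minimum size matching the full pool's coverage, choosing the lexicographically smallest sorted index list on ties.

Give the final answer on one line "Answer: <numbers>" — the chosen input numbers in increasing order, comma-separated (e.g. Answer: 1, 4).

input #1 (a=6, t=2, v=-2): covers B1=T, B1=F, B2=T, B2=F, B3=T, B4=T
input #2 (a=7, t=1, v=-2): covers B1=T, B1=F, B2=T, B2=F, B3=T, B4=T
input #3 (a=6, t=0, v=-2): covers B1=T, B1=F, B2=T, B2=F, B3=T, B4=T
input #4 (a=1, t=1, v=-2): covers B1=F, B2=T, B2=F, B3=T, B4=T
input #5 (a=3, t=1, v=-1): covers B1=T, B1=F, B2=T, B2=F, B3=F, B5=T
input #6 (a=2, t=1, v=-1): covers B1=T, B1=F, B2=T, B2=F, B3=T, B4=T
input #7 (a=3, t=0, v=-4): covers B1=T, B1=F, B2=T, B2=F, B3=F, B5=T
input #8 (a=5, t=1, v=-1): covers B1=T, B1=F, B2=T, B2=F, B3=T, B4=T
input #9 (a=1, t=2, v=-4): covers B1=F, B2=T, B2=F, B3=T, B4=F
pool-wide coverage (9 outcomes): B1=T, B1=F, B2=T, B2=F, B3=T, B3=F, B4=T, B4=F, B5=T
no size-1 subset reaches all 9 outcomes (best union: 6/9)
no size-2 subset reaches all 9 outcomes (best union: 8/9)
inputs {1, 5, 9} (size 3) cover everything; no size-3 subset with a lexicographically smaller index list covers all 9

Answer: 1, 5, 9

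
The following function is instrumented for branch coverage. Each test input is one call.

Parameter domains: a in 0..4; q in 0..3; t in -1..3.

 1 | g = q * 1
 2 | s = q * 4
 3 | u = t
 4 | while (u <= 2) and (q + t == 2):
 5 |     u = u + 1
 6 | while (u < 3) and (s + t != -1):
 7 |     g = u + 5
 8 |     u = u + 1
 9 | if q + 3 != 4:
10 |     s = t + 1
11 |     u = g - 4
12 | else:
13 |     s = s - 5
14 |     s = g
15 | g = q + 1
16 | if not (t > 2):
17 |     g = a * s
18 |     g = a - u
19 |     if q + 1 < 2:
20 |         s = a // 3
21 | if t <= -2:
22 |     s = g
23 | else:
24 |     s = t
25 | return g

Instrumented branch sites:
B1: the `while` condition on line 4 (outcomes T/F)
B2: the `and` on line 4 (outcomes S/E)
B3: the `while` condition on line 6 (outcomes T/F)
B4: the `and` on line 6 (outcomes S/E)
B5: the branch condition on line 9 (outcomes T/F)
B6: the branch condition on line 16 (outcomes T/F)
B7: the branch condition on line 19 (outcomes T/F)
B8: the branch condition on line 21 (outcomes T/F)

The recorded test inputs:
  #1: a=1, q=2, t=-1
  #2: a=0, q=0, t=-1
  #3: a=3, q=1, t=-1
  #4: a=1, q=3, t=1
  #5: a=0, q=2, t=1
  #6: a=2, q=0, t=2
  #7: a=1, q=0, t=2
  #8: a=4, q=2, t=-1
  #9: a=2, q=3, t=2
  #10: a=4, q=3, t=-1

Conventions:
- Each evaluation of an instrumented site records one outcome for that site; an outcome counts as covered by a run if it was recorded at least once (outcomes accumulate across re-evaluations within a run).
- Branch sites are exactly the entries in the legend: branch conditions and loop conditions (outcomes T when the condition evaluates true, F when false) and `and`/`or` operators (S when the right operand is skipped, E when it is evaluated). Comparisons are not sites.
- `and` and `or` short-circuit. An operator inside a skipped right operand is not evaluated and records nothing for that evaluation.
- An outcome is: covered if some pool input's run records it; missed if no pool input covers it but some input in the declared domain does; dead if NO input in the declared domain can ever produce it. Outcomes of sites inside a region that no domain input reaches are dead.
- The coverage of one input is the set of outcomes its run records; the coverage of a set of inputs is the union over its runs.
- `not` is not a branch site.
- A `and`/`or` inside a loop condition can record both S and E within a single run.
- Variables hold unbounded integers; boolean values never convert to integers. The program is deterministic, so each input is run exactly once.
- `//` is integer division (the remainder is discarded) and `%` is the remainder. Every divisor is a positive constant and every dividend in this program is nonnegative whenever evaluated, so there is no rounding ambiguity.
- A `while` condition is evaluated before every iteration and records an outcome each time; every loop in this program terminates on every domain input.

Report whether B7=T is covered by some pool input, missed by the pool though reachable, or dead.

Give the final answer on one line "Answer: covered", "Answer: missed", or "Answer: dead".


B7=T is recorded by pool input(s) 2, 6, 7 -> covered
Answer: covered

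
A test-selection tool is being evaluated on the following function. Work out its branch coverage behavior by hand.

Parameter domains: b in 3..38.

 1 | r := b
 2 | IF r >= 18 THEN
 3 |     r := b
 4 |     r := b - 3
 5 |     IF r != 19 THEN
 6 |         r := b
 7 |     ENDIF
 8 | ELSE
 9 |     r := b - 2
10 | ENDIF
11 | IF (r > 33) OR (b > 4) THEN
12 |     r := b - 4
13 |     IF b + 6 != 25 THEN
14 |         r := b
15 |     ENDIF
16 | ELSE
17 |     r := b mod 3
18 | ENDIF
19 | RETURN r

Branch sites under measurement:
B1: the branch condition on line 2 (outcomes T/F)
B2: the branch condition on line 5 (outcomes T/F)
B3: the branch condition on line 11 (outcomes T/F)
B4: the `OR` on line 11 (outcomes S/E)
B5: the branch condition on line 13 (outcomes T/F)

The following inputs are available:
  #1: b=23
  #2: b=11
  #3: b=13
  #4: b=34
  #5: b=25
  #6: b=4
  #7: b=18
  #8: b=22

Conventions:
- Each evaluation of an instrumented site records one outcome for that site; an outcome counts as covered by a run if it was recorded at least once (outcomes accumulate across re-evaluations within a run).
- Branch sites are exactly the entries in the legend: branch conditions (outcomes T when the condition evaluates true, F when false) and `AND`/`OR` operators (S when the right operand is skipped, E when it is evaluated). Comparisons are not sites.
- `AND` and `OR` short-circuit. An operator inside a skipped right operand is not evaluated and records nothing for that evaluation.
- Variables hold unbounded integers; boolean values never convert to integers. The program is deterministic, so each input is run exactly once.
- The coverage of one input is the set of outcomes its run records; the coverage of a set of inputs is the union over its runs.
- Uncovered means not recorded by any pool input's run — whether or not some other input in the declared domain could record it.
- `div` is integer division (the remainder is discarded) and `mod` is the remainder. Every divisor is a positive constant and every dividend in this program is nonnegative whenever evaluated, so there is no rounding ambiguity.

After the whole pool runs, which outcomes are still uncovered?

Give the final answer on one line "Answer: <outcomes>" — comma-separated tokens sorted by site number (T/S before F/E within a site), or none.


test 1 (b=23) fires B1->T, B2->T, B4->E, B3->T, B5->T; hits B1=T, B2=T, B3=T, B4=E, B5=T
test 2 (b=11) fires B1->F, B4->E, B3->T, B5->T; hits B1=F, B3=T, B4=E, B5=T
test 3 (b=13) fires B1->F, B4->E, B3->T, B5->T; hits B1=F, B3=T, B4=E, B5=T
test 4 (b=34) fires B1->T, B2->T, B4->S, B3->T, B5->T; hits B1=T, B2=T, B3=T, B4=S, B5=T
test 5 (b=25) fires B1->T, B2->T, B4->E, B3->T, B5->T; hits B1=T, B2=T, B3=T, B4=E, B5=T
test 6 (b=4) fires B1->F, B4->E, B3->F; hits B1=F, B3=F, B4=E
test 7 (b=18) fires B1->T, B2->T, B4->E, B3->T, B5->T; hits B1=T, B2=T, B3=T, B4=E, B5=T
test 8 (b=22) fires B1->T, B2->F, B4->E, B3->T, B5->T; hits B1=T, B2=F, B3=T, B4=E, B5=T
union over the pool: B1=T, B1=F, B2=T, B2=F, B3=T, B3=F, B4=S, B4=E, B5=T
uncovered (1 of 10): B5=F
Answer: B5=F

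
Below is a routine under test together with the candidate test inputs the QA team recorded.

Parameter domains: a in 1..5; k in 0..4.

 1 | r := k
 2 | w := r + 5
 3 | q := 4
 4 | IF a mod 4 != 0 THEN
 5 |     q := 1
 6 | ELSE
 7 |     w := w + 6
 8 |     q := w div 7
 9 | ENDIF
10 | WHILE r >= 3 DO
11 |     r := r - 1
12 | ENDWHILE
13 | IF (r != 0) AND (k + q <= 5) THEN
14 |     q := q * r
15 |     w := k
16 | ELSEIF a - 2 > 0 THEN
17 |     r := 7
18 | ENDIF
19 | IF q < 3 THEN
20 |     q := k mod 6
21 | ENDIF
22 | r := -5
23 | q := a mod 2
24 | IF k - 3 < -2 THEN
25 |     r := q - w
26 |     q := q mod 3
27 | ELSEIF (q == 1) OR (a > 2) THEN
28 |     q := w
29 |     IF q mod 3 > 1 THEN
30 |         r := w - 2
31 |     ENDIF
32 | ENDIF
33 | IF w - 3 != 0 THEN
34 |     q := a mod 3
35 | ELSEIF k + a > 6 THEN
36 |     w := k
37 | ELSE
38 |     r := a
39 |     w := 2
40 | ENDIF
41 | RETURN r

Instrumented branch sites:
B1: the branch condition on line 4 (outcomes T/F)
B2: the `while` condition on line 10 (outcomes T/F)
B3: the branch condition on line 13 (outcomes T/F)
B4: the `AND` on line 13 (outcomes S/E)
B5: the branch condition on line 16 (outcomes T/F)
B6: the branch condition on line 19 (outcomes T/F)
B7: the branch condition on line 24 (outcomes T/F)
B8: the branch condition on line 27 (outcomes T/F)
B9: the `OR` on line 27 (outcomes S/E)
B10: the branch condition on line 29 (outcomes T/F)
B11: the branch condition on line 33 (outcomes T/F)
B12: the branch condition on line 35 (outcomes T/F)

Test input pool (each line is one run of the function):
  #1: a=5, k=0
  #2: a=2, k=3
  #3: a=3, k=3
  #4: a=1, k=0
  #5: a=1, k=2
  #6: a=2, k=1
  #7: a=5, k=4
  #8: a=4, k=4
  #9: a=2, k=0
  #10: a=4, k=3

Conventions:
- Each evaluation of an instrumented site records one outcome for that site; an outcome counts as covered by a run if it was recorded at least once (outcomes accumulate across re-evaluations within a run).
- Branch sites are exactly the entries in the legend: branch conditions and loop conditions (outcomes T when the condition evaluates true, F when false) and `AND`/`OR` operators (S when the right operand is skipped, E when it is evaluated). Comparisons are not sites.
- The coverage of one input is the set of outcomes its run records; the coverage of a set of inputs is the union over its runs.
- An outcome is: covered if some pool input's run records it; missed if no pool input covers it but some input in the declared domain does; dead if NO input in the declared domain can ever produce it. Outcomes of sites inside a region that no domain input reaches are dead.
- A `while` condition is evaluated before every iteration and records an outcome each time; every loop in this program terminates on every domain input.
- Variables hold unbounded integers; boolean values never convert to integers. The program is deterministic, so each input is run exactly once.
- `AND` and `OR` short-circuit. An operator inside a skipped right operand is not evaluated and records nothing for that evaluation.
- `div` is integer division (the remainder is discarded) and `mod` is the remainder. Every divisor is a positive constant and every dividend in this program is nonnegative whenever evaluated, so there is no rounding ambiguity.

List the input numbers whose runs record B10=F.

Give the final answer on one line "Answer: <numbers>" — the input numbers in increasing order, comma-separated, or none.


input #1 (a=5, k=0): never hits B10=F
input #2 (a=2, k=3): never hits B10=F
input #3 (a=3, k=3): hits B10=F
input #4 (a=1, k=0): never hits B10=F
input #5 (a=1, k=2): never hits B10=F
input #6 (a=2, k=1): never hits B10=F
input #7 (a=5, k=4): hits B10=F
input #8 (a=4, k=4): hits B10=F
input #9 (a=2, k=0): never hits B10=F
input #10 (a=4, k=3): hits B10=F
Answer: 3, 7, 8, 10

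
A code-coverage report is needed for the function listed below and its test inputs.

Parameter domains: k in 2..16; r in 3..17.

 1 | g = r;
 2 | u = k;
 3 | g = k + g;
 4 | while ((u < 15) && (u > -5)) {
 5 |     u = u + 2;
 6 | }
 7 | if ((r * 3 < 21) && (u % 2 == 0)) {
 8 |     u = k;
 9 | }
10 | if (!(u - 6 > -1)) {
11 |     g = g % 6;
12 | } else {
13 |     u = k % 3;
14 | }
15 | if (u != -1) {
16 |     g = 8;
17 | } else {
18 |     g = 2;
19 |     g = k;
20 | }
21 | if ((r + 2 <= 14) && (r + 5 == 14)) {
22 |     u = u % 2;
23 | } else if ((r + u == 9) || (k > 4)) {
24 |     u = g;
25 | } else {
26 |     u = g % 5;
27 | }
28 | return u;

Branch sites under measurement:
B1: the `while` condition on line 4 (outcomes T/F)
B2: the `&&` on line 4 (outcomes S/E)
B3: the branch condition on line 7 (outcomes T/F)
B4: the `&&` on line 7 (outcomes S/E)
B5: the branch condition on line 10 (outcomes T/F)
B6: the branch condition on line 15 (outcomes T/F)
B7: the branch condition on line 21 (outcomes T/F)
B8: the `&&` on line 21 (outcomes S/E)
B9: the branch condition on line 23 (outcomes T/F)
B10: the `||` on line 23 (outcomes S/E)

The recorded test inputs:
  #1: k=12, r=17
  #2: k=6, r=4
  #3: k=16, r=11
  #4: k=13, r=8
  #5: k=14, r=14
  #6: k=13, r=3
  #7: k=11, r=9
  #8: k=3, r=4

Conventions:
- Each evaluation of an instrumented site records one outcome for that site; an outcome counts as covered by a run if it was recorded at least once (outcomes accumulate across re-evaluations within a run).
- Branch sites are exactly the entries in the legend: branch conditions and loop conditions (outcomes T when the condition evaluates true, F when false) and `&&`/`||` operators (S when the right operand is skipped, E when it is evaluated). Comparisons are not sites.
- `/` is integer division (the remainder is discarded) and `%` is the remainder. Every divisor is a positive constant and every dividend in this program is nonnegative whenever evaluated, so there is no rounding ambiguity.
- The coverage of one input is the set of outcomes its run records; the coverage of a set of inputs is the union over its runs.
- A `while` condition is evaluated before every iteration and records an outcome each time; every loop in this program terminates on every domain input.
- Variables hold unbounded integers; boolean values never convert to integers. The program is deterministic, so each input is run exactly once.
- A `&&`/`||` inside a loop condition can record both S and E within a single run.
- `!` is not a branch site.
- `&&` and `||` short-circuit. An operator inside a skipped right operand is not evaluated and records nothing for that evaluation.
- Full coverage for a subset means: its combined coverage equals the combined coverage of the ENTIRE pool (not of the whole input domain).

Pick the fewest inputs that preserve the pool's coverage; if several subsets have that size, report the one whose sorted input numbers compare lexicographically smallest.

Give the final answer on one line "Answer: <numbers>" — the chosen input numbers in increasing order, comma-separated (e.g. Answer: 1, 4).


#1 (k=12, r=17) -> covered: B1=T, B1=F, B2=S, B2=E, B3=F, B4=S, B5=F, B6=T, B7=F, B8=S, B9=T, B10=E
#2 (k=6, r=4) -> covered: B1=T, B1=F, B2=S, B2=E, B3=T, B4=E, B5=F, B6=T, B7=F, B8=E, B9=T, B10=E
#3 (k=16, r=11) -> covered: B1=F, B2=S, B3=F, B4=S, B5=F, B6=T, B7=F, B8=E, B9=T, B10=E
#4 (k=13, r=8) -> covered: B1=T, B1=F, B2=S, B2=E, B3=F, B4=S, B5=F, B6=T, B7=F, B8=E, B9=T, B10=S
#5 (k=14, r=14) -> covered: B1=T, B1=F, B2=S, B2=E, B3=F, B4=S, B5=F, B6=T, B7=F, B8=S, B9=T, B10=E
#6 (k=13, r=3) -> covered: B1=T, B1=F, B2=S, B2=E, B3=F, B4=E, B5=F, B6=T, B7=F, B8=E, B9=T, B10=E
#7 (k=11, r=9) -> covered: B1=T, B1=F, B2=S, B2=E, B3=F, B4=S, B5=F, B6=T, B7=T, B8=E
#8 (k=3, r=4) -> covered: B1=T, B1=F, B2=S, B2=E, B3=F, B4=E, B5=F, B6=T, B7=F, B8=E, B9=F, B10=E
union over all inputs: B1=T, B1=F, B2=S, B2=E, B3=T, B3=F, B4=S, B4=E, B5=F, B6=T, B7=T, B7=F, B8=S, B8=E, B9=T, B9=F, B10=S, B10=E (18 outcomes)
no size-1 subset reaches all 18 outcomes (best union: 12/18)
no size-2 subset reaches all 18 outcomes (best union: 15/18)
no size-3 subset reaches all 18 outcomes (best union: 16/18)
no size-4 subset reaches all 18 outcomes (best union: 17/18)
at size 5, {1, 2, 4, 7, 8} reaches all 18 outcomes; every lexicographically earlier size-5 subset fails
Answer: 1, 2, 4, 7, 8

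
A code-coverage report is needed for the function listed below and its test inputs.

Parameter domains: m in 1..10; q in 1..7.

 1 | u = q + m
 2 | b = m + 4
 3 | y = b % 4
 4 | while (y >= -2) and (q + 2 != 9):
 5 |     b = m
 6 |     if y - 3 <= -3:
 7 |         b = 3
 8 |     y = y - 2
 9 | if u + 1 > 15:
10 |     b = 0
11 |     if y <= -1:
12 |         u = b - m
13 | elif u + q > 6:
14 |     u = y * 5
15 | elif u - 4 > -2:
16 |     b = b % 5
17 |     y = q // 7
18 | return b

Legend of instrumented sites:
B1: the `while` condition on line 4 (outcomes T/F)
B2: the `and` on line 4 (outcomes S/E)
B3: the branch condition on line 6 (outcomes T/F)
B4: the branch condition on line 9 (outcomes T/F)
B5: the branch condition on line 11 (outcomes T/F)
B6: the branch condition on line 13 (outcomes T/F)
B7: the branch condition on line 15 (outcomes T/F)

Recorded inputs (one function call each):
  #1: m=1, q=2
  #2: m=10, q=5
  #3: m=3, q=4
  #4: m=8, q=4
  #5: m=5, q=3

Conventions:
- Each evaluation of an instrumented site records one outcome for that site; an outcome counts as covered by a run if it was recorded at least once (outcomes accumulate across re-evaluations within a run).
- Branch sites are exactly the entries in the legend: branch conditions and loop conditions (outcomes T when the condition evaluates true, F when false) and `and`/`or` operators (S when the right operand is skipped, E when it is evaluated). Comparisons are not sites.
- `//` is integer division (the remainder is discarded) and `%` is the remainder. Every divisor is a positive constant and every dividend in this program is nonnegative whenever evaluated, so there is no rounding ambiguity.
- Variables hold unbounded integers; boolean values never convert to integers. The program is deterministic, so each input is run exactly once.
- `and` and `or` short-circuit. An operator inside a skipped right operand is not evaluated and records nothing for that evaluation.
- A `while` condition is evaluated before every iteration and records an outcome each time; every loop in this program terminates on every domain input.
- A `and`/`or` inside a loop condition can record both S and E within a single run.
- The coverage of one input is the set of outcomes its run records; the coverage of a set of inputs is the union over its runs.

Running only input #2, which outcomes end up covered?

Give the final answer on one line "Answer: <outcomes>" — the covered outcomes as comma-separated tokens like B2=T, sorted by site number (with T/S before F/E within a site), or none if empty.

Event log for input #2 (m=10, q=5):
  B2->E, B1->T, B3->F, B2->E, B1->T, B3->T, B2->E, B1->T, B3->T, B2->S
  B1->F, B4->T, B5->T
collecting distinct outcomes: B1=T, B1=F, B2=S, B2=E, B3=T, B3=F, B4=T, B5=T

Answer: B1=T, B1=F, B2=S, B2=E, B3=T, B3=F, B4=T, B5=T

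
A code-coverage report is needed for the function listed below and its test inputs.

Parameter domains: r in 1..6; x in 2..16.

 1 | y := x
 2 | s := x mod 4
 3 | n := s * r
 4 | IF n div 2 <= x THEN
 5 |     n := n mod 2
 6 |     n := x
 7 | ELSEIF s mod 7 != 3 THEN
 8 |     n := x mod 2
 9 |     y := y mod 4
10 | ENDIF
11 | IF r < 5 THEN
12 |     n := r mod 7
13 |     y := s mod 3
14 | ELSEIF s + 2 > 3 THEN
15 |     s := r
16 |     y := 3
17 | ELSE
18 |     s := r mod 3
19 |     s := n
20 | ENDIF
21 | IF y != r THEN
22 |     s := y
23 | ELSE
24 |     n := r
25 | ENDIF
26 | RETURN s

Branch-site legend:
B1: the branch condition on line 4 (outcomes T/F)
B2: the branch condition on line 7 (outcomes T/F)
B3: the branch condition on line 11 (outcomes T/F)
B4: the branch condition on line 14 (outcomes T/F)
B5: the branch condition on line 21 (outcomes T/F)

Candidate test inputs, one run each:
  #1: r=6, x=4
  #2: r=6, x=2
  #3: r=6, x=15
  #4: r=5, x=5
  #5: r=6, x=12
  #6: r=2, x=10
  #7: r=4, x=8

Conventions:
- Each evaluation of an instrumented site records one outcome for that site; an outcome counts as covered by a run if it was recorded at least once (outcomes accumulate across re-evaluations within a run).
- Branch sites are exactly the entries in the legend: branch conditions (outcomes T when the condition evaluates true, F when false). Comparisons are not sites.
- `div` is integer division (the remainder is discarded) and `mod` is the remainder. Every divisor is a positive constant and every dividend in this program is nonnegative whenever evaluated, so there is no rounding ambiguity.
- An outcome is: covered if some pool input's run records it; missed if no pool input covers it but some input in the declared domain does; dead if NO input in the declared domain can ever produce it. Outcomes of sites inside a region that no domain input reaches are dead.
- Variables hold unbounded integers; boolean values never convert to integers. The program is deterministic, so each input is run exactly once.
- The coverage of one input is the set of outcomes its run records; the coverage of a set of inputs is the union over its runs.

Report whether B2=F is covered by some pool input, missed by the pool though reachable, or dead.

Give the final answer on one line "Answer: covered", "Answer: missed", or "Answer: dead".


no pool input records B2=F
but domain input (r=3, x=3) does record it -> reachable, so missed
Answer: missed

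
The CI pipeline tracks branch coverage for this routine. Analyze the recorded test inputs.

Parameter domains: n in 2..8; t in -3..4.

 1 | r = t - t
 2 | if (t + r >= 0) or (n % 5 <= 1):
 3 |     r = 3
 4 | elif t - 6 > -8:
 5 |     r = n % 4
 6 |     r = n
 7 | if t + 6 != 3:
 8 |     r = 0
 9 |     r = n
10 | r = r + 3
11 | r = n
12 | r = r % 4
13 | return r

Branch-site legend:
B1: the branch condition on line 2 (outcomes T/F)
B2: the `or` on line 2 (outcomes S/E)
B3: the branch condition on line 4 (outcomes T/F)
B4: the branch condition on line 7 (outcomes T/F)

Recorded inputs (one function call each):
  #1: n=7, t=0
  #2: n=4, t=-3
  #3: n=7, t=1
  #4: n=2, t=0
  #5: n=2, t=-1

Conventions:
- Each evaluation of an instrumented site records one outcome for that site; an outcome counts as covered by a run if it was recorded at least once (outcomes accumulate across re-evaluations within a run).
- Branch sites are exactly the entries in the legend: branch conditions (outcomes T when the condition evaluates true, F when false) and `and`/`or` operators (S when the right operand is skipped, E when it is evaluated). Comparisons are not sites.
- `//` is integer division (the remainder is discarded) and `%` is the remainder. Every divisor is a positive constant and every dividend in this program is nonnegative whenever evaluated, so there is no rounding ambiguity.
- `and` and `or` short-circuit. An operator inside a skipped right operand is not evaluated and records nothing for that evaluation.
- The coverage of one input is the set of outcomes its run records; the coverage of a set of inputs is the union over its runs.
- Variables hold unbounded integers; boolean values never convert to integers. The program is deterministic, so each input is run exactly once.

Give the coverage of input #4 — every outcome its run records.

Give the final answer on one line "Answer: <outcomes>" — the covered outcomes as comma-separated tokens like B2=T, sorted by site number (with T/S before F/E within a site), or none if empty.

Simulating input #4 (n=2, t=0) step by step:
  B2->S, B1->T, B4->T
deduplicating events, the covered set is: B1=T, B2=S, B4=T

Answer: B1=T, B2=S, B4=T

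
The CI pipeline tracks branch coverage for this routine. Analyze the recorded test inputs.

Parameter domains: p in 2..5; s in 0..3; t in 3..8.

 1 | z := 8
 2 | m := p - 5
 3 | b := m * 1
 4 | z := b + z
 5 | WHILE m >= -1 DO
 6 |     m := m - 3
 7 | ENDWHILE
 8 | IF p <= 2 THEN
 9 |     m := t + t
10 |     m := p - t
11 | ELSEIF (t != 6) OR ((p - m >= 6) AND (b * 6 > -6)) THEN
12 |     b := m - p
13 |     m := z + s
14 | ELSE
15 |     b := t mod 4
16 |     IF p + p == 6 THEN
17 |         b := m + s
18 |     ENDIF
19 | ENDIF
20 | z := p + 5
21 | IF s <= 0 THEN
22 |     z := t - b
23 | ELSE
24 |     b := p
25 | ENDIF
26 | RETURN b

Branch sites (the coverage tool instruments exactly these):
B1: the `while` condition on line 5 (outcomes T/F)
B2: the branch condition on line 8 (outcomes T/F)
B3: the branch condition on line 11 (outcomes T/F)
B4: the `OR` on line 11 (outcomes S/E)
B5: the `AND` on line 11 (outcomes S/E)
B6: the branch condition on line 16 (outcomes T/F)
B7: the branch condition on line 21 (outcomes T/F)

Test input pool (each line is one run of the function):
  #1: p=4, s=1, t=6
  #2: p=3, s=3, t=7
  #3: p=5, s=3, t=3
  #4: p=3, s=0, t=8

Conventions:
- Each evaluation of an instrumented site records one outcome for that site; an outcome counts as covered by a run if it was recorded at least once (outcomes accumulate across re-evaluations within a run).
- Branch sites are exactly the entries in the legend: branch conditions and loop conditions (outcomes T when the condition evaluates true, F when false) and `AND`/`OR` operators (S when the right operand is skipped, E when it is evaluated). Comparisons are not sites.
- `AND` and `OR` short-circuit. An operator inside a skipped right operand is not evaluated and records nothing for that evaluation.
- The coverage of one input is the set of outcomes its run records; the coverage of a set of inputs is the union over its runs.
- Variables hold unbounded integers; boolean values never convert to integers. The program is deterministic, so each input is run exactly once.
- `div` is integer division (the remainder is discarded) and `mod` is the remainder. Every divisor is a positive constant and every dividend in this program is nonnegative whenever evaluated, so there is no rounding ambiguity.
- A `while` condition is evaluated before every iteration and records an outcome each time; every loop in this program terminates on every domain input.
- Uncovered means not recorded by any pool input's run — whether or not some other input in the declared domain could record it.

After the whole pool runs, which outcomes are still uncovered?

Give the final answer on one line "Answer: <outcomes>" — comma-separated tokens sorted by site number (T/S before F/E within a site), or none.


input #1 (p=4, s=1, t=6): events B1->T, B1->F, B2->F, B4->E, B5->E, B3->F, B6->F, B7->F; covers B1=T, B1=F, B2=F, B3=F, B4=E, B5=E, B6=F, B7=F
input #2 (p=3, s=3, t=7): events B1->F, B2->F, B4->S, B3->T, B7->F; covers B1=F, B2=F, B3=T, B4=S, B7=F
input #3 (p=5, s=3, t=3): events B1->T, B1->F, B2->F, B4->S, B3->T, B7->F; covers B1=T, B1=F, B2=F, B3=T, B4=S, B7=F
input #4 (p=3, s=0, t=8): events B1->F, B2->F, B4->S, B3->T, B7->T; covers B1=F, B2=F, B3=T, B4=S, B7=T
union over the pool: B1=T, B1=F, B2=F, B3=T, B3=F, B4=S, B4=E, B5=E, B6=F, B7=T, B7=F
uncovered (3 of 14): B2=T, B5=S, B6=T
Answer: B2=T, B5=S, B6=T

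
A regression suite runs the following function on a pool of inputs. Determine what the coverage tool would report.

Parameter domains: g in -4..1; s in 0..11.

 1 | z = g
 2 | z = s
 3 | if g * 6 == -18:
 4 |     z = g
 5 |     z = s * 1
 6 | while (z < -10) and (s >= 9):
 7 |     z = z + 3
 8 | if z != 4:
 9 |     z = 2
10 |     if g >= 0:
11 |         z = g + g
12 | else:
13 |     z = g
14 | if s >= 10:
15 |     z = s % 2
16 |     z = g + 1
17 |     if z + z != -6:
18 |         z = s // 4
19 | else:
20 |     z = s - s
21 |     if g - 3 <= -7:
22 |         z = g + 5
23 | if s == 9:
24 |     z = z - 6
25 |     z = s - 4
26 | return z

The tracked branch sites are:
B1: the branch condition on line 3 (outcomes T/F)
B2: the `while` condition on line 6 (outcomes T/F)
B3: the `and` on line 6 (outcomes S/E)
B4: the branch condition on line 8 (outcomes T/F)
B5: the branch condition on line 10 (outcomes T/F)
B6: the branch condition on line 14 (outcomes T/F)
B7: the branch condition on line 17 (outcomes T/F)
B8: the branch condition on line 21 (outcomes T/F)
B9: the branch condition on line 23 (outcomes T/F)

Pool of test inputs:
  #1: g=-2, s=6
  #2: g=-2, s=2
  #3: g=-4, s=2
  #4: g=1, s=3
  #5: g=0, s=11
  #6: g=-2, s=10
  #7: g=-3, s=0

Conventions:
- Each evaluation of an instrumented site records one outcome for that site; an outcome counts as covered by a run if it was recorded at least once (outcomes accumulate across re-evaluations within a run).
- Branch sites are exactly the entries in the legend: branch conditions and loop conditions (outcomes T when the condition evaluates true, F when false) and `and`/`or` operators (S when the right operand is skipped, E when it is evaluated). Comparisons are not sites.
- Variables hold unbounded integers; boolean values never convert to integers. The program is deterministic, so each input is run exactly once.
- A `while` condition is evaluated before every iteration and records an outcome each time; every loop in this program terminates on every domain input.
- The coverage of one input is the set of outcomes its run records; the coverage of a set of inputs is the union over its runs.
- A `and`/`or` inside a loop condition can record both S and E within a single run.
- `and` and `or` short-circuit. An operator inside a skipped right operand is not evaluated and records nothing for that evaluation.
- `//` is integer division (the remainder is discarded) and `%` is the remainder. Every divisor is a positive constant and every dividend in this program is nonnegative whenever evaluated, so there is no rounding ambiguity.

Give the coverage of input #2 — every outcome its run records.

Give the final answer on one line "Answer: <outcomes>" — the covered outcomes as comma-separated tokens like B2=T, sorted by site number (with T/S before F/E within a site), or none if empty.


Tracing the run of input #2 (g=-2, s=2):
  B1->F, B3->S, B2->F, B4->T, B5->F, B6->F, B8->F, B9->F
distinct outcomes covered: B1=F, B2=F, B3=S, B4=T, B5=F, B6=F, B8=F, B9=F
Answer: B1=F, B2=F, B3=S, B4=T, B5=F, B6=F, B8=F, B9=F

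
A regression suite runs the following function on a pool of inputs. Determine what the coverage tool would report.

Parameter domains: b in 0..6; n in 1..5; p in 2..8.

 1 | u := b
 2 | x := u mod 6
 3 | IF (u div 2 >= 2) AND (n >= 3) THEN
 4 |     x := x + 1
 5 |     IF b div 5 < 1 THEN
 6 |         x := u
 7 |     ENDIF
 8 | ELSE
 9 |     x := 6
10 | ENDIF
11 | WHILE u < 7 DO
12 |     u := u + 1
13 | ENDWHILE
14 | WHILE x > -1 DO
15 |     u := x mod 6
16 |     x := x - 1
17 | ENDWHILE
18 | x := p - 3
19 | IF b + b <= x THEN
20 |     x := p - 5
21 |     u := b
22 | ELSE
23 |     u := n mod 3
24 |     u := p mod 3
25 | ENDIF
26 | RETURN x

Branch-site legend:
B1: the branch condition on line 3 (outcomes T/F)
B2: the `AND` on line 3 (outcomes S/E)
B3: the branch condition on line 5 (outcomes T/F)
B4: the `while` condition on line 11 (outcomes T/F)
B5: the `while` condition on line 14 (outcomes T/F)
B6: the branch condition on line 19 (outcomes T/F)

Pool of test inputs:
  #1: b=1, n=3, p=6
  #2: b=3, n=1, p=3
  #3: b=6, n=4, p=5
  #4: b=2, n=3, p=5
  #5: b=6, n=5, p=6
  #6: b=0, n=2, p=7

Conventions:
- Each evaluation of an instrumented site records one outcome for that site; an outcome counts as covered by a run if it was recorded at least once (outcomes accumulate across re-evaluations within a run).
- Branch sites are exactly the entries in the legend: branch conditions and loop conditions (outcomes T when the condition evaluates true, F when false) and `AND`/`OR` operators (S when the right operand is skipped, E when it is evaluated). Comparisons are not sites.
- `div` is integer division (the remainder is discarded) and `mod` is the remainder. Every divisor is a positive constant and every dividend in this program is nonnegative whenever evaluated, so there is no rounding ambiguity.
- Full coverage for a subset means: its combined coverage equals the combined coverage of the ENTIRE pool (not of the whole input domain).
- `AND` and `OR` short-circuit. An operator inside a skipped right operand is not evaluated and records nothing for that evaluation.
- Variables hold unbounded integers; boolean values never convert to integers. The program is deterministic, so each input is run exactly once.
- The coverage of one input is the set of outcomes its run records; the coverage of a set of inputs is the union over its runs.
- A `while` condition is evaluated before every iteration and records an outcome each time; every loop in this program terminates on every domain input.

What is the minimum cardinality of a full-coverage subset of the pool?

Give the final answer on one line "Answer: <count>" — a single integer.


#1 (b=1, n=3, p=6) -> B2->S, B1->F, B4->T, B4->T, B4->T, B4->T, B4->T, B4->T, B4->F, B5->T, B5->T, B5->T, B5->T, B5->T, ...; covered: B1=F, B2=S, B4=T, B4=F, B5=T, B5=F, B6=T
#2 (b=3, n=1, p=3) -> B2->S, B1->F, B4->T, B4->T, B4->T, B4->T, B4->F, B5->T, B5->T, B5->T, B5->T, B5->T, B5->T, B5->T, ...; covered: B1=F, B2=S, B4=T, B4=F, B5=T, B5=F, B6=F
#3 (b=6, n=4, p=5) -> B2->E, B1->T, B3->F, B4->T, B4->F, B5->T, B5->T, B5->F, B6->F; covered: B1=T, B2=E, B3=F, B4=T, B4=F, B5=T, B5=F, B6=F
#4 (b=2, n=3, p=5) -> B2->S, B1->F, B4->T, B4->T, B4->T, B4->T, B4->T, B4->F, B5->T, B5->T, B5->T, B5->T, B5->T, B5->T, ...; covered: B1=F, B2=S, B4=T, B4=F, B5=T, B5=F, B6=F
#5 (b=6, n=5, p=6) -> B2->E, B1->T, B3->F, B4->T, B4->F, B5->T, B5->T, B5->F, B6->F; covered: B1=T, B2=E, B3=F, B4=T, B4=F, B5=T, B5=F, B6=F
#6 (b=0, n=2, p=7) -> B2->S, B1->F, B4->T, B4->T, B4->T, B4->T, B4->T, B4->T, B4->T, B4->F, B5->T, B5->T, B5->T, B5->T, ...; covered: B1=F, B2=S, B4=T, B4=F, B5=T, B5=F, B6=T
the full pool covers 11 outcomes: B1=T, B1=F, B2=S, B2=E, B3=F, B4=T, B4=F, B5=T, B5=F, B6=T, B6=F
no size-1 subset reaches all 11 outcomes (best union: 8/11)
size 2: inputs {1, 3} cover all 11 outcomes, and no lexicographically smaller subset of this size does
Answer: 2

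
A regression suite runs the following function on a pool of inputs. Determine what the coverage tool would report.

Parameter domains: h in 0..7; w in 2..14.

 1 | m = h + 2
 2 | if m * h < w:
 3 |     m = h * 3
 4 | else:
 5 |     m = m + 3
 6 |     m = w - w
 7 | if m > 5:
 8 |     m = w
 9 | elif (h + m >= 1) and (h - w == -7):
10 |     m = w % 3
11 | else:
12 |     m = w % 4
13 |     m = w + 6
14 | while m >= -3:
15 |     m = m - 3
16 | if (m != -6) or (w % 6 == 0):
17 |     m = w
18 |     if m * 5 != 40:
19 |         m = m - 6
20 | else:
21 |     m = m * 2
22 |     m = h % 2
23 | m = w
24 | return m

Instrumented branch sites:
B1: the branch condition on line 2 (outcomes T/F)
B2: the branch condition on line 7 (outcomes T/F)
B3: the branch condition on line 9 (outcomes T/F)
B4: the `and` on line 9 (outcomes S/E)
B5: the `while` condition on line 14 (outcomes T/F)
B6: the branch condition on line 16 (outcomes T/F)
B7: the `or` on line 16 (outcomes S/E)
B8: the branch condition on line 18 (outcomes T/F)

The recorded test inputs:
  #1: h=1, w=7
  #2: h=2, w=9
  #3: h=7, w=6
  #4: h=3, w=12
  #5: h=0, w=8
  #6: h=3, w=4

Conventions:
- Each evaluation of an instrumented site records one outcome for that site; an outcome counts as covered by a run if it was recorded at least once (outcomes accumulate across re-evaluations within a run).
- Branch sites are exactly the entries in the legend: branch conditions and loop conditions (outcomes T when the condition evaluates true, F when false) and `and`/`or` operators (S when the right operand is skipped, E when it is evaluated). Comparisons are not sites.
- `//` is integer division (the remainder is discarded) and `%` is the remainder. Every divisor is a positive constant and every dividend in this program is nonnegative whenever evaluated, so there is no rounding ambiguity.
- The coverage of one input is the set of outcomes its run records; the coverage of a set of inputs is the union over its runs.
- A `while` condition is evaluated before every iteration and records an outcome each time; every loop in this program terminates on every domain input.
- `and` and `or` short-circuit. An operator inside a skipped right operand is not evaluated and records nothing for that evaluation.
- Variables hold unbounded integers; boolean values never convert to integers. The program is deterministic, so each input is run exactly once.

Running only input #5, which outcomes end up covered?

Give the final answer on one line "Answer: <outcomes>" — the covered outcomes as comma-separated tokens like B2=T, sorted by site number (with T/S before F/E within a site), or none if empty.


Tracing the run of input #5 (h=0, w=8):
  B1->T, B2->F, B4->S, B3->F, B5->T, B5->T, B5->T, B5->T, B5->T, B5->T
  B5->F, B7->S, B6->T, B8->F
as a set, this run covers: B1=T, B2=F, B3=F, B4=S, B5=T, B5=F, B6=T, B7=S, B8=F
Answer: B1=T, B2=F, B3=F, B4=S, B5=T, B5=F, B6=T, B7=S, B8=F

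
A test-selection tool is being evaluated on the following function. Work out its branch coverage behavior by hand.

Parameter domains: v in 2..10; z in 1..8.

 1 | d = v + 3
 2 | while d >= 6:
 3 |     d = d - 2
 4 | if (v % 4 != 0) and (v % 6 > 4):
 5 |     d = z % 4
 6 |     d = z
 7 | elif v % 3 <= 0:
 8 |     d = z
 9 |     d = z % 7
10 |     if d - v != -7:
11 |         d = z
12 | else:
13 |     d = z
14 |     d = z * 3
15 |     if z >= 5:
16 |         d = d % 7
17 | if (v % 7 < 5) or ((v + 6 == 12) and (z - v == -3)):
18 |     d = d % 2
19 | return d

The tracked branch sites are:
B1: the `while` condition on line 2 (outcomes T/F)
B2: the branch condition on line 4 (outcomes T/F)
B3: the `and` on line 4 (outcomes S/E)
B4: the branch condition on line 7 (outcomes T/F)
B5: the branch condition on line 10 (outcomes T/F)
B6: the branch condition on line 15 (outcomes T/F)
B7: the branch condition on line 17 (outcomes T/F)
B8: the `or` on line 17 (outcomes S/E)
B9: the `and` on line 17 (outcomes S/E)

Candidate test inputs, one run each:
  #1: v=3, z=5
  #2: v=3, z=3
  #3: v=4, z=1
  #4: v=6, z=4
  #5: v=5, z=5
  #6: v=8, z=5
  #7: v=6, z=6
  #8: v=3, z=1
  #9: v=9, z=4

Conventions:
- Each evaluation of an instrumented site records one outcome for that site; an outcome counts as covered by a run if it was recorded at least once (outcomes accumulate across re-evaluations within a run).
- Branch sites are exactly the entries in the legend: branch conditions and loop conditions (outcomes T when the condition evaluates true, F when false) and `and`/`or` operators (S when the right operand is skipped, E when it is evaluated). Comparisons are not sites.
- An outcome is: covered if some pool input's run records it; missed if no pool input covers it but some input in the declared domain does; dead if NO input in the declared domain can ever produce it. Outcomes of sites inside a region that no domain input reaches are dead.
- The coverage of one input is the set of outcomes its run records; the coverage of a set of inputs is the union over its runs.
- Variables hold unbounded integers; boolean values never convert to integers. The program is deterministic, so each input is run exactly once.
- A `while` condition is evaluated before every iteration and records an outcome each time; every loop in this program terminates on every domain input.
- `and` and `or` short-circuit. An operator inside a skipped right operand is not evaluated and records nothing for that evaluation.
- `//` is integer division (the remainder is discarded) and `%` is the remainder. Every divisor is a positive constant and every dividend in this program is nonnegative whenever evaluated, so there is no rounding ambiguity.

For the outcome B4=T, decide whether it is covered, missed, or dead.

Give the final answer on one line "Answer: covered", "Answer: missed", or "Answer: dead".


B4=T is recorded by pool input(s) 1, 2, 4, 7, 8, 9 -> covered
Answer: covered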